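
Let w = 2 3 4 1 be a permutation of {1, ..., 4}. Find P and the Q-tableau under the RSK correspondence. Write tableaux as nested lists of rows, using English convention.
Insert each entry of the permutation into P by Schensted row insertion, recording in Q the position of each new cell.

After inserting 2: P = [[2]].
After inserting 3: P = [[2, 3]].
After inserting 4: P = [[2, 3, 4]].
After inserting 1: P = [[1, 3, 4], [2]].

So P = [[1, 3, 4], [2]], Q = [[1, 2, 3], [4]].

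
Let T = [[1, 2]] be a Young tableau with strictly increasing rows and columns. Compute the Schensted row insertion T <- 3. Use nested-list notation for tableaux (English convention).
3 is larger than every entry of row 1, so it is appended to row 1. The new tableau is [[1, 2, 3]].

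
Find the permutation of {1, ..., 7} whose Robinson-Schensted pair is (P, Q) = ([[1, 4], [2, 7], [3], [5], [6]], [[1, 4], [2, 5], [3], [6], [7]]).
Reverse the RSK construction: for i from n down to 1, find the cell of Q containing i, remove the entry at that cell from P, and reverse-bump it up through P; the value ejected from row 1 is w(i).

Step i=7: Q has 7 at row 5, column 1; remove 6 from row 5 of P and reverse-bump: 6 enters row 4 and ejects 5; 5 enters row 3 and ejects 3; 3 enters row 2 and ejects 2; 2 enters row 1 and ejects 1. So w(7) = 1. P is now [[2, 4], [3, 7], [5], [6]].
Step i=6: Q has 6 at row 4, column 1; remove 6 from row 4 of P and reverse-bump: 6 enters row 3 and ejects 5; 5 enters row 2 and ejects 3; 3 enters row 1 and ejects 2. So w(6) = 2. P is now [[3, 4], [5, 7], [6]].
Step i=5: Q has 5 at row 2, column 2; remove 7 from row 2 of P and reverse-bump: 7 enters row 1 and ejects 4. So w(5) = 4. P is now [[3, 7], [5], [6]].
Step i=4: Q has 4 at row 1, column 2; remove that cell from P, ejecting 7. So w(4) = 7. P is now [[3], [5], [6]].
Step i=3: Q has 3 at row 3, column 1; remove 6 from row 3 of P and reverse-bump: 6 enters row 2 and ejects 5; 5 enters row 1 and ejects 3. So w(3) = 3. P is now [[5], [6]].
Step i=2: Q has 2 at row 2, column 1; remove 6 from row 2 of P and reverse-bump: 6 enters row 1 and ejects 5. So w(2) = 5. P is now [[6]].
Step i=1: Q has 1 at row 1, column 1; remove that cell from P, ejecting 6. So w(1) = 6. P is now [].

So w = 6 5 3 7 4 2 1.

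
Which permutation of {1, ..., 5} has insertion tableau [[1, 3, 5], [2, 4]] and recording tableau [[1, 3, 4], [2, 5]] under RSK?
2 1 4 5 3

Reverse RSK: for i = n, n-1, ..., 1, locate i in Q, remove the corresponding corner cell from P, and reverse-bump its entry up through P; the value ejected from row 1 is w(i).

So w = 2 1 4 5 3.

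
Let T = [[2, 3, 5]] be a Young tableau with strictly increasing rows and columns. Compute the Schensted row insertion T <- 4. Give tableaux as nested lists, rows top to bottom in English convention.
In row 1, 4 replaces 5 (the leftmost entry greater than 4); 5 is bumped to row 2. 5 starts a new row 2. The new tableau is [[2, 3, 4], [5]].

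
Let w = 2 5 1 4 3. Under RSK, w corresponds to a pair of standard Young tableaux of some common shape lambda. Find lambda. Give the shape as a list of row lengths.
[2, 2, 1]

Row-insert each entry into an empty tableau.

After inserting 2: P = [[2]].
After inserting 5: P = [[2, 5]].
After inserting 1: P = [[1, 5], [2]].
After inserting 4: P = [[1, 4], [2, 5]].
After inserting 3: P = [[1, 3], [2, 4], [5]].

The final insertion tableau P = [[1, 3], [2, 4], [5]] has shape [2, 2, 1].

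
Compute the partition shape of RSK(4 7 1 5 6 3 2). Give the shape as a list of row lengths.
[3, 2, 1, 1]

Row-insert each entry into an empty tableau.

After inserting 4: P = [[4]].
After inserting 7: P = [[4, 7]].
After inserting 1: P = [[1, 7], [4]].
After inserting 5: P = [[1, 5], [4, 7]].
After inserting 6: P = [[1, 5, 6], [4, 7]].
After inserting 3: P = [[1, 3, 6], [4, 5], [7]].
After inserting 2: P = [[1, 2, 6], [3, 5], [4], [7]].

The final insertion tableau P = [[1, 2, 6], [3, 5], [4], [7]] has shape [3, 2, 1, 1].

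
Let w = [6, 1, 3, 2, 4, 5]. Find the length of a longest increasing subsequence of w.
4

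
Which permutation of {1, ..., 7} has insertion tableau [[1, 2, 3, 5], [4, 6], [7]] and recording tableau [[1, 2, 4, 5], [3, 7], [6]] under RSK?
Reverse RSK: for i = n, n-1, ..., 1, locate i in Q, remove the corresponding corner cell from P, and reverse-bump its entry up through P; the value ejected from row 1 is w(i).

So w = 1 7 2 4 6 3 5.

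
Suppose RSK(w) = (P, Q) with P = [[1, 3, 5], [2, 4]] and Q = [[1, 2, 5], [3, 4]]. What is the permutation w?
2 4 1 3 5

Reverse RSK: for i = n, n-1, ..., 1, locate i in Q, remove the corresponding corner cell from P, and reverse-bump its entry up through P; the value ejected from row 1 is w(i).

So w = 2 4 1 3 5.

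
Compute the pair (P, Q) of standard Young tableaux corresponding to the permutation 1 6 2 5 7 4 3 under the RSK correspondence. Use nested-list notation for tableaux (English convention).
P = [[1, 2, 3, 7], [4], [5], [6]], Q = [[1, 2, 4, 5], [3], [6], [7]]

Insert each entry of the permutation into P by Schensted row insertion, recording in Q the position of each new cell.

After inserting 1: P = [[1]].
After inserting 6: P = [[1, 6]].
After inserting 2: P = [[1, 2], [6]].
After inserting 5: P = [[1, 2, 5], [6]].
After inserting 7: P = [[1, 2, 5, 7], [6]].
After inserting 4: P = [[1, 2, 4, 7], [5], [6]].
After inserting 3: P = [[1, 2, 3, 7], [4], [5], [6]].

So P = [[1, 2, 3, 7], [4], [5], [6]], Q = [[1, 2, 4, 5], [3], [6], [7]].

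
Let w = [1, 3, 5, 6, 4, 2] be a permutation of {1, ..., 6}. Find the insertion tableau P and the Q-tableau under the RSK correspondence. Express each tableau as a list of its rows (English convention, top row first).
Insert each entry of the permutation into P by Schensted row insertion, recording in Q the position of each new cell.

After inserting 1: P = [[1]].
After inserting 3: P = [[1, 3]].
After inserting 5: P = [[1, 3, 5]].
After inserting 6: P = [[1, 3, 5, 6]].
After inserting 4: P = [[1, 3, 4, 6], [5]].
After inserting 2: P = [[1, 2, 4, 6], [3], [5]].

So P = [[1, 2, 4, 6], [3], [5]], Q = [[1, 2, 3, 4], [5], [6]].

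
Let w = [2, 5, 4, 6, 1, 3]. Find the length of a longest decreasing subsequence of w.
3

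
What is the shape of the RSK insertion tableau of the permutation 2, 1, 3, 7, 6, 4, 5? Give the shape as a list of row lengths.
Row-insert each entry into an empty tableau.

After inserting 2: P = [[2]].
After inserting 1: P = [[1], [2]].
After inserting 3: P = [[1, 3], [2]].
After inserting 7: P = [[1, 3, 7], [2]].
After inserting 6: P = [[1, 3, 6], [2, 7]].
After inserting 4: P = [[1, 3, 4], [2, 6], [7]].
After inserting 5: P = [[1, 3, 4, 5], [2, 6], [7]].

The final insertion tableau P = [[1, 3, 4, 5], [2, 6], [7]] has shape [4, 2, 1].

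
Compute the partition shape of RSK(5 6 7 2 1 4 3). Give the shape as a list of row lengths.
Row-insert each entry into an empty tableau.

After inserting 5: P = [[5]].
After inserting 6: P = [[5, 6]].
After inserting 7: P = [[5, 6, 7]].
After inserting 2: P = [[2, 6, 7], [5]].
After inserting 1: P = [[1, 6, 7], [2], [5]].
After inserting 4: P = [[1, 4, 7], [2, 6], [5]].
After inserting 3: P = [[1, 3, 7], [2, 4], [5, 6]].

The final insertion tableau P = [[1, 3, 7], [2, 4], [5, 6]] has shape [3, 2, 2].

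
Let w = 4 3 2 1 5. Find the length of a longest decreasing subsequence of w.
4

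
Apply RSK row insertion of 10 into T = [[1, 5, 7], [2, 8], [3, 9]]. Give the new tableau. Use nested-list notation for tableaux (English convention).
[[1, 5, 7, 10], [2, 8], [3, 9]]

10 is larger than every entry of row 1, so it is appended to row 1. The new tableau is [[1, 5, 7, 10], [2, 8], [3, 9]].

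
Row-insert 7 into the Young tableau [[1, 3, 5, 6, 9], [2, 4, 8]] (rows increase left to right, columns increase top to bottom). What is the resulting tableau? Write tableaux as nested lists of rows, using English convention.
[[1, 3, 5, 6, 7], [2, 4, 8, 9]]

In row 1, 7 replaces 9 (the leftmost entry greater than 7); 9 is bumped to row 2. 9 is appended to row 2. The new tableau is [[1, 3, 5, 6, 7], [2, 4, 8, 9]].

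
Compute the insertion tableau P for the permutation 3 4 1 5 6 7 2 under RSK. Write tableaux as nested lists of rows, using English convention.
P = [[1, 2, 5, 6, 7], [3, 4]]

After inserting 3: P = [[3]].
After inserting 4: P = [[3, 4]].
After inserting 1: P = [[1, 4], [3]].
After inserting 5: P = [[1, 4, 5], [3]].
After inserting 6: P = [[1, 4, 5, 6], [3]].
After inserting 7: P = [[1, 4, 5, 6, 7], [3]].
After inserting 2: P = [[1, 2, 5, 6, 7], [3, 4]].

So P = [[1, 2, 5, 6, 7], [3, 4]].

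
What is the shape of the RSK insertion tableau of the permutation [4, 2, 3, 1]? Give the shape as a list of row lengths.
Row-insert each entry into an empty tableau.

After inserting 4: P = [[4]].
After inserting 2: P = [[2], [4]].
After inserting 3: P = [[2, 3], [4]].
After inserting 1: P = [[1, 3], [2], [4]].

The final insertion tableau P = [[1, 3], [2], [4]] has shape [2, 1, 1].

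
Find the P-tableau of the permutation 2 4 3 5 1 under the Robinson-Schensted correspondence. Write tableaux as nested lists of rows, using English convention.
P = [[1, 3, 5], [2], [4]]

Insert 2: appended to row 1. P = [[2]].
Insert 4: appended to row 1. P = [[2, 4]].
Insert 3: 3 bumps 4 from row 1; 4 starts row 2. P = [[2, 3], [4]].
Insert 5: appended to row 1. P = [[2, 3, 5], [4]].
Insert 1: 1 bumps 2 from row 1; 2 bumps 4 from row 2; 4 starts row 3. P = [[1, 3, 5], [2], [4]].

So P = [[1, 3, 5], [2], [4]].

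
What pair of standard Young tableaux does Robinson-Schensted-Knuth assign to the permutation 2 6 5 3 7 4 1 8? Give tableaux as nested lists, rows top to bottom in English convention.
P = [[1, 3, 4, 8], [2, 7], [5], [6]], Q = [[1, 2, 5, 8], [3, 6], [4], [7]]

Insert each entry of the permutation into P by Schensted row insertion, recording in Q the position of each new cell.

Insert 2: appended to row 1. P = [[2]].
Insert 6: appended to row 1. P = [[2, 6]].
Insert 5: 5 bumps 6 from row 1; 6 starts row 2. P = [[2, 5], [6]].
Insert 3: 3 bumps 5 from row 1; 5 bumps 6 from row 2; 6 starts row 3. P = [[2, 3], [5], [6]].
Insert 7: appended to row 1. P = [[2, 3, 7], [5], [6]].
Insert 4: 4 bumps 7 from row 1; 7 appends to row 2. P = [[2, 3, 4], [5, 7], [6]].
Insert 1: 1 bumps 2 from row 1; 2 bumps 5 from row 2; 5 bumps 6 from row 3; 6 starts row 4. P = [[1, 3, 4], [2, 7], [5], [6]].
Insert 8: appended to row 1. P = [[1, 3, 4, 8], [2, 7], [5], [6]].

So P = [[1, 3, 4, 8], [2, 7], [5], [6]], Q = [[1, 2, 5, 8], [3, 6], [4], [7]].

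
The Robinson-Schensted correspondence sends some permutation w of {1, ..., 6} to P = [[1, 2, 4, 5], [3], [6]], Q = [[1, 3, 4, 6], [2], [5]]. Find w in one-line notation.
6 1 3 4 2 5

Reverse the RSK construction: for i from n down to 1, find the cell of Q containing i, remove the entry at that cell from P, and reverse-bump it up through P; the value ejected from row 1 is w(i).

Step i=6: Q has 6 at row 1, column 4; remove that cell from P, ejecting 5. So w(6) = 5. P is now [[1, 2, 4], [3], [6]].
Step i=5: Q has 5 at row 3, column 1; remove 6 from row 3 of P and reverse-bump: 6 enters row 2 and ejects 3; 3 enters row 1 and ejects 2. So w(5) = 2. P is now [[1, 3, 4], [6]].
Step i=4: Q has 4 at row 1, column 3; remove that cell from P, ejecting 4. So w(4) = 4. P is now [[1, 3], [6]].
Step i=3: Q has 3 at row 1, column 2; remove that cell from P, ejecting 3. So w(3) = 3. P is now [[1], [6]].
Step i=2: Q has 2 at row 2, column 1; remove 6 from row 2 of P and reverse-bump: 6 enters row 1 and ejects 1. So w(2) = 1. P is now [[6]].
Step i=1: Q has 1 at row 1, column 1; remove that cell from P, ejecting 6. So w(1) = 6. P is now [].

So w = 6 1 3 4 2 5.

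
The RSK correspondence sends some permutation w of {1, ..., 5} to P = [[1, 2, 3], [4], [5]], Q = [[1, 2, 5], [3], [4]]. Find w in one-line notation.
Reverse RSK: for i = n, n-1, ..., 1, locate i in Q, remove the corresponding corner cell from P, and reverse-bump its entry up through P; the value ejected from row 1 is w(i).

So w = 1 5 4 2 3.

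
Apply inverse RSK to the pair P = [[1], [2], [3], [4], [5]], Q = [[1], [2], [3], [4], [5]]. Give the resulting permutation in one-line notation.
5 4 3 2 1

Reverse RSK: for i = n, n-1, ..., 1, locate i in Q, remove the corresponding corner cell from P, and reverse-bump its entry up through P; the value ejected from row 1 is w(i).

So w = 5 4 3 2 1.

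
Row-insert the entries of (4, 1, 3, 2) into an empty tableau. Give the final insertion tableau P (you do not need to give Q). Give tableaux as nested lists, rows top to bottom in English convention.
Insert 4: appended to row 1. P = [[4]].
Insert 1: 1 bumps 4 from row 1; 4 starts row 2. P = [[1], [4]].
Insert 3: appended to row 1. P = [[1, 3], [4]].
Insert 2: 2 bumps 3 from row 1; 3 bumps 4 from row 2; 4 starts row 3. P = [[1, 2], [3], [4]].

So P = [[1, 2], [3], [4]].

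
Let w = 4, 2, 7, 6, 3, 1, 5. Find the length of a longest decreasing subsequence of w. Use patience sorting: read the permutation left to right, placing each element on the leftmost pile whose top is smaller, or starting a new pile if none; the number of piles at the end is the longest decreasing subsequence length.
4

4: new pile. tops = [4]
2: new pile. tops = [4, 2]
7: onto pile 1 (replacing 4). tops = [7, 2]
6: onto pile 2 (replacing 2). tops = [7, 6]
3: new pile. tops = [7, 6, 3]
1: new pile. tops = [7, 6, 3, 1]
5: onto pile 3 (replacing 3). tops = [7, 6, 5, 1]

4 piles, so the longest decreasing subsequence has length 4.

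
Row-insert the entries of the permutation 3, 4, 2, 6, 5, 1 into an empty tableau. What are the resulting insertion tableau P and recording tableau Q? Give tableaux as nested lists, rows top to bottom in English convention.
Insert each entry of the permutation into P by Schensted row insertion, recording in Q the position of each new cell.

Insert 3: appended to row 1. P = [[3]].
Insert 4: appended to row 1. P = [[3, 4]].
Insert 2: 2 bumps 3 from row 1; 3 starts row 2. P = [[2, 4], [3]].
Insert 6: appended to row 1. P = [[2, 4, 6], [3]].
Insert 5: 5 bumps 6 from row 1; 6 appends to row 2. P = [[2, 4, 5], [3, 6]].
Insert 1: 1 bumps 2 from row 1; 2 bumps 3 from row 2; 3 starts row 3. P = [[1, 4, 5], [2, 6], [3]].

So P = [[1, 4, 5], [2, 6], [3]], Q = [[1, 2, 4], [3, 5], [6]].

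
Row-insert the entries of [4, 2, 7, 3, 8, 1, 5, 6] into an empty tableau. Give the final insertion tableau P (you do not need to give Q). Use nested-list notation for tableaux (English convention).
After inserting 4: P = [[4]].
After inserting 2: P = [[2], [4]].
After inserting 7: P = [[2, 7], [4]].
After inserting 3: P = [[2, 3], [4, 7]].
After inserting 8: P = [[2, 3, 8], [4, 7]].
After inserting 1: P = [[1, 3, 8], [2, 7], [4]].
After inserting 5: P = [[1, 3, 5], [2, 7, 8], [4]].
After inserting 6: P = [[1, 3, 5, 6], [2, 7, 8], [4]].

So P = [[1, 3, 5, 6], [2, 7, 8], [4]].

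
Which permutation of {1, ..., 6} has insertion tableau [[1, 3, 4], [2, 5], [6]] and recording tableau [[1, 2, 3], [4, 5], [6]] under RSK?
Reverse the RSK construction: for i from n down to 1, find the cell of Q containing i, remove the entry at that cell from P, and reverse-bump it up through P; the value ejected from row 1 is w(i).

Step i=6: Q has 6 at row 3, column 1; remove 6 from row 3 of P and reverse-bump: 6 enters row 2 and ejects 5; 5 enters row 1 and ejects 4. So w(6) = 4. P is now [[1, 3, 5], [2, 6]].
Step i=5: Q has 5 at row 2, column 2; remove 6 from row 2 of P and reverse-bump: 6 enters row 1 and ejects 5. So w(5) = 5. P is now [[1, 3, 6], [2]].
Step i=4: Q has 4 at row 2, column 1; remove 2 from row 2 of P and reverse-bump: 2 enters row 1 and ejects 1. So w(4) = 1. P is now [[2, 3, 6]].
Step i=3: Q has 3 at row 1, column 3; remove that cell from P, ejecting 6. So w(3) = 6. P is now [[2, 3]].
Step i=2: Q has 2 at row 1, column 2; remove that cell from P, ejecting 3. So w(2) = 3. P is now [[2]].
Step i=1: Q has 1 at row 1, column 1; remove that cell from P, ejecting 2. So w(1) = 2. P is now [].

So w = 2 3 6 1 5 4.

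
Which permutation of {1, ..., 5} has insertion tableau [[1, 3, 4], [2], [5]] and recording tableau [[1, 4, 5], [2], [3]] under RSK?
5 2 1 3 4

Reverse the RSK construction: for i from n down to 1, find the cell of Q containing i, remove the entry at that cell from P, and reverse-bump it up through P; the value ejected from row 1 is w(i).

Step i=5: Q has 5 at row 1, column 3; remove that cell from P, ejecting 4. So w(5) = 4. P is now [[1, 3], [2], [5]].
Step i=4: Q has 4 at row 1, column 2; remove that cell from P, ejecting 3. So w(4) = 3. P is now [[1], [2], [5]].
Step i=3: Q has 3 at row 3, column 1; remove 5 from row 3 of P and reverse-bump: 5 enters row 2 and ejects 2; 2 enters row 1 and ejects 1. So w(3) = 1. P is now [[2], [5]].
Step i=2: Q has 2 at row 2, column 1; remove 5 from row 2 of P and reverse-bump: 5 enters row 1 and ejects 2. So w(2) = 2. P is now [[5]].
Step i=1: Q has 1 at row 1, column 1; remove that cell from P, ejecting 5. So w(1) = 5. P is now [].

So w = 5 2 1 3 4.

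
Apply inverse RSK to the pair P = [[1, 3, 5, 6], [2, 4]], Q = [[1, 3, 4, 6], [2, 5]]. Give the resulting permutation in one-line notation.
2 1 4 5 3 6

Reverse RSK: for i = n, n-1, ..., 1, locate i in Q, remove the corresponding corner cell from P, and reverse-bump its entry up through P; the value ejected from row 1 is w(i).

So w = 2 1 4 5 3 6.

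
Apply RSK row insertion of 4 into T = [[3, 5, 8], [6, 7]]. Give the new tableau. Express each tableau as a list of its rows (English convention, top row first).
In row 1, 4 replaces 5 (the leftmost entry greater than 4); 5 is bumped to row 2. In row 2, 5 replaces 6 (the leftmost entry greater than 5); 6 is bumped to row 3. 6 starts a new row 3. The new tableau is [[3, 4, 8], [5, 7], [6]].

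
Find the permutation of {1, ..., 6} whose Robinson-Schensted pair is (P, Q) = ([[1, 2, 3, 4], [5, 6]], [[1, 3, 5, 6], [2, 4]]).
5 1 6 2 3 4

Reverse the RSK construction: for i from n down to 1, find the cell of Q containing i, remove the entry at that cell from P, and reverse-bump it up through P; the value ejected from row 1 is w(i).

Step i=6: Q has 6 at row 1, column 4; remove that cell from P, ejecting 4. So w(6) = 4. P is now [[1, 2, 3], [5, 6]].
Step i=5: Q has 5 at row 1, column 3; remove that cell from P, ejecting 3. So w(5) = 3. P is now [[1, 2], [5, 6]].
Step i=4: Q has 4 at row 2, column 2; remove 6 from row 2 of P and reverse-bump: 6 enters row 1 and ejects 2. So w(4) = 2. P is now [[1, 6], [5]].
Step i=3: Q has 3 at row 1, column 2; remove that cell from P, ejecting 6. So w(3) = 6. P is now [[1], [5]].
Step i=2: Q has 2 at row 2, column 1; remove 5 from row 2 of P and reverse-bump: 5 enters row 1 and ejects 1. So w(2) = 1. P is now [[5]].
Step i=1: Q has 1 at row 1, column 1; remove that cell from P, ejecting 5. So w(1) = 5. P is now [].

So w = 5 1 6 2 3 4.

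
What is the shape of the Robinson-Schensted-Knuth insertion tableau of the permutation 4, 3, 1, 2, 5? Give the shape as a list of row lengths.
RSK row insertion gives P = [[1, 2, 5], [3], [4]], which has shape [3, 1, 1].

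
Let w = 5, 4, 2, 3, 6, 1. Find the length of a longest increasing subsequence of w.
3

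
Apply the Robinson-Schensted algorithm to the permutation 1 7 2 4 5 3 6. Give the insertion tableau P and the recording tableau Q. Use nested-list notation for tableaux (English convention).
P = [[1, 2, 3, 5, 6], [4], [7]], Q = [[1, 2, 4, 5, 7], [3], [6]]

Insert each entry of the permutation into P by Schensted row insertion, recording in Q the position of each new cell.

Insert 1: appended to row 1. P = [[1]].
Insert 7: appended to row 1. P = [[1, 7]].
Insert 2: 2 bumps 7 from row 1; 7 starts row 2. P = [[1, 2], [7]].
Insert 4: appended to row 1. P = [[1, 2, 4], [7]].
Insert 5: appended to row 1. P = [[1, 2, 4, 5], [7]].
Insert 3: 3 bumps 4 from row 1; 4 bumps 7 from row 2; 7 starts row 3. P = [[1, 2, 3, 5], [4], [7]].
Insert 6: appended to row 1. P = [[1, 2, 3, 5, 6], [4], [7]].

So P = [[1, 2, 3, 5, 6], [4], [7]], Q = [[1, 2, 4, 5, 7], [3], [6]].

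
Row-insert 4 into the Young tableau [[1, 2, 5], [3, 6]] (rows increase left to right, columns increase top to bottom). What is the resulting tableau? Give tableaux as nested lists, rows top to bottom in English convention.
In row 1, 4 replaces 5 (the leftmost entry greater than 4); 5 is bumped to row 2. In row 2, 5 replaces 6 (the leftmost entry greater than 5); 6 is bumped to row 3. 6 starts a new row 3. The new tableau is [[1, 2, 4], [3, 5], [6]].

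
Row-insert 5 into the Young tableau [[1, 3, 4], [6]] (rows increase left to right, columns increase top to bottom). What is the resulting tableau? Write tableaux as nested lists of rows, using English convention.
5 is larger than every entry of row 1, so it is appended to row 1. The new tableau is [[1, 3, 4, 5], [6]].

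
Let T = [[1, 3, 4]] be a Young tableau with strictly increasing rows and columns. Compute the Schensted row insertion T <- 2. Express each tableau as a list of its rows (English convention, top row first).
In row 1, 2 replaces 3 (the leftmost entry greater than 2); 3 is bumped to row 2. 3 starts a new row 2. The new tableau is [[1, 2, 4], [3]].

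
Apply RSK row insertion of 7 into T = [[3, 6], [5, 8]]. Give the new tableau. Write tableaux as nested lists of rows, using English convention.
7 is larger than every entry of row 1, so it is appended to row 1. The new tableau is [[3, 6, 7], [5, 8]].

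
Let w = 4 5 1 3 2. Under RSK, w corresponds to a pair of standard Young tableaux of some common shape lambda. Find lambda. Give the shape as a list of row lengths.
Row-insert each entry into an empty tableau.

After inserting 4: P = [[4]].
After inserting 5: P = [[4, 5]].
After inserting 1: P = [[1, 5], [4]].
After inserting 3: P = [[1, 3], [4, 5]].
After inserting 2: P = [[1, 2], [3, 5], [4]].

The final insertion tableau P = [[1, 2], [3, 5], [4]] has shape [2, 2, 1].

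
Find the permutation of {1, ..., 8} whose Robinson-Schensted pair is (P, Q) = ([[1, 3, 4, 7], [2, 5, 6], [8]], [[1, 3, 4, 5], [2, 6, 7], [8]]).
2 1 5 6 8 3 7 4

Reverse the RSK construction: for i from n down to 1, find the cell of Q containing i, remove the entry at that cell from P, and reverse-bump it up through P; the value ejected from row 1 is w(i).

Step i=8: Q has 8 at row 3, column 1; remove 8 from row 3 of P and reverse-bump: 8 enters row 2 and ejects 6; 6 enters row 1 and ejects 4. So w(8) = 4. P is now [[1, 3, 6, 7], [2, 5, 8]].
Step i=7: Q has 7 at row 2, column 3; remove 8 from row 2 of P and reverse-bump: 8 enters row 1 and ejects 7. So w(7) = 7. P is now [[1, 3, 6, 8], [2, 5]].
Step i=6: Q has 6 at row 2, column 2; remove 5 from row 2 of P and reverse-bump: 5 enters row 1 and ejects 3. So w(6) = 3. P is now [[1, 5, 6, 8], [2]].
Step i=5: Q has 5 at row 1, column 4; remove that cell from P, ejecting 8. So w(5) = 8. P is now [[1, 5, 6], [2]].
Step i=4: Q has 4 at row 1, column 3; remove that cell from P, ejecting 6. So w(4) = 6. P is now [[1, 5], [2]].
Step i=3: Q has 3 at row 1, column 2; remove that cell from P, ejecting 5. So w(3) = 5. P is now [[1], [2]].
Step i=2: Q has 2 at row 2, column 1; remove 2 from row 2 of P and reverse-bump: 2 enters row 1 and ejects 1. So w(2) = 1. P is now [[2]].
Step i=1: Q has 1 at row 1, column 1; remove that cell from P, ejecting 2. So w(1) = 2. P is now [].

So w = 2 1 5 6 8 3 7 4.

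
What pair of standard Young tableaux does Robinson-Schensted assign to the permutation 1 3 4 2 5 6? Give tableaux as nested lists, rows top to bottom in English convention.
Insert each entry of the permutation into P by Schensted row insertion, recording in Q the position of each new cell.

Insert 1: appended to row 1. P = [[1]].
Insert 3: appended to row 1. P = [[1, 3]].
Insert 4: appended to row 1. P = [[1, 3, 4]].
Insert 2: 2 bumps 3 from row 1; 3 starts row 2. P = [[1, 2, 4], [3]].
Insert 5: appended to row 1. P = [[1, 2, 4, 5], [3]].
Insert 6: appended to row 1. P = [[1, 2, 4, 5, 6], [3]].

So P = [[1, 2, 4, 5, 6], [3]], Q = [[1, 2, 3, 5, 6], [4]].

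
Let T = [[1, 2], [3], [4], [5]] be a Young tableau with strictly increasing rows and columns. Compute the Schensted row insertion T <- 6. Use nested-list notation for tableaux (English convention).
6 is larger than every entry of row 1, so it is appended to row 1. The new tableau is [[1, 2, 6], [3], [4], [5]].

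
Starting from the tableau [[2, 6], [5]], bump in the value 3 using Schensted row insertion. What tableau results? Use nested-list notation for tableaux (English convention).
In row 1, 3 replaces 6 (the leftmost entry greater than 3); 6 is bumped to row 2. 6 is appended to row 2. The new tableau is [[2, 3], [5, 6]].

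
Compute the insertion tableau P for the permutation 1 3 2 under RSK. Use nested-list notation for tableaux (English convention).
After inserting 1: P = [[1]].
After inserting 3: P = [[1, 3]].
After inserting 2: P = [[1, 2], [3]].

So P = [[1, 2], [3]].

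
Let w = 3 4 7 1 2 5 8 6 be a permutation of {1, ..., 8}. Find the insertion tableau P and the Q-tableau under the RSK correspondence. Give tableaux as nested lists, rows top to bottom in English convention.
Insert each entry of the permutation into P by Schensted row insertion, recording in Q the position of each new cell.

After inserting 3: P = [[3]].
After inserting 4: P = [[3, 4]].
After inserting 7: P = [[3, 4, 7]].
After inserting 1: P = [[1, 4, 7], [3]].
After inserting 2: P = [[1, 2, 7], [3, 4]].
After inserting 5: P = [[1, 2, 5], [3, 4, 7]].
After inserting 8: P = [[1, 2, 5, 8], [3, 4, 7]].
After inserting 6: P = [[1, 2, 5, 6], [3, 4, 7, 8]].

So P = [[1, 2, 5, 6], [3, 4, 7, 8]], Q = [[1, 2, 3, 7], [4, 5, 6, 8]].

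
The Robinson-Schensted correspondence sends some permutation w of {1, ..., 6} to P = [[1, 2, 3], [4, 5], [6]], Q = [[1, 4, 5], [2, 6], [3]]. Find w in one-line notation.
6 4 1 2 5 3

Reverse the RSK construction: for i from n down to 1, find the cell of Q containing i, remove the entry at that cell from P, and reverse-bump it up through P; the value ejected from row 1 is w(i).

Step i=6: Q has 6 at row 2, column 2; remove 5 from row 2 of P and reverse-bump: 5 enters row 1 and ejects 3. So w(6) = 3. P is now [[1, 2, 5], [4], [6]].
Step i=5: Q has 5 at row 1, column 3; remove that cell from P, ejecting 5. So w(5) = 5. P is now [[1, 2], [4], [6]].
Step i=4: Q has 4 at row 1, column 2; remove that cell from P, ejecting 2. So w(4) = 2. P is now [[1], [4], [6]].
Step i=3: Q has 3 at row 3, column 1; remove 6 from row 3 of P and reverse-bump: 6 enters row 2 and ejects 4; 4 enters row 1 and ejects 1. So w(3) = 1. P is now [[4], [6]].
Step i=2: Q has 2 at row 2, column 1; remove 6 from row 2 of P and reverse-bump: 6 enters row 1 and ejects 4. So w(2) = 4. P is now [[6]].
Step i=1: Q has 1 at row 1, column 1; remove that cell from P, ejecting 6. So w(1) = 6. P is now [].

So w = 6 4 1 2 5 3.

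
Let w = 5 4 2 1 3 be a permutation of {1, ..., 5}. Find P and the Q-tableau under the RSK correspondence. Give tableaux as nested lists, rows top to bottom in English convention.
Insert each entry of the permutation into P by Schensted row insertion, recording in Q the position of each new cell.

Insert 5: appended to row 1. P = [[5]].
Insert 4: 4 bumps 5 from row 1; 5 starts row 2. P = [[4], [5]].
Insert 2: 2 bumps 4 from row 1; 4 bumps 5 from row 2; 5 starts row 3. P = [[2], [4], [5]].
Insert 1: 1 bumps 2 from row 1; 2 bumps 4 from row 2; 4 bumps 5 from row 3; 5 starts row 4. P = [[1], [2], [4], [5]].
Insert 3: appended to row 1. P = [[1, 3], [2], [4], [5]].

So P = [[1, 3], [2], [4], [5]], Q = [[1, 5], [2], [3], [4]].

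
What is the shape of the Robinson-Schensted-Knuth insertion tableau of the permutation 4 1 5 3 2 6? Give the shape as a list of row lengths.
Row-insert each entry into an empty tableau.

After inserting 4: P = [[4]].
After inserting 1: P = [[1], [4]].
After inserting 5: P = [[1, 5], [4]].
After inserting 3: P = [[1, 3], [4, 5]].
After inserting 2: P = [[1, 2], [3, 5], [4]].
After inserting 6: P = [[1, 2, 6], [3, 5], [4]].

The final insertion tableau P = [[1, 2, 6], [3, 5], [4]] has shape [3, 2, 1].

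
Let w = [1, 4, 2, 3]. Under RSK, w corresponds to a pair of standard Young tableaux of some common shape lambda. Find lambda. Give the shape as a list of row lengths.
Row-insert each entry into an empty tableau.

After inserting 1: P = [[1]].
After inserting 4: P = [[1, 4]].
After inserting 2: P = [[1, 2], [4]].
After inserting 3: P = [[1, 2, 3], [4]].

The final insertion tableau P = [[1, 2, 3], [4]] has shape [3, 1].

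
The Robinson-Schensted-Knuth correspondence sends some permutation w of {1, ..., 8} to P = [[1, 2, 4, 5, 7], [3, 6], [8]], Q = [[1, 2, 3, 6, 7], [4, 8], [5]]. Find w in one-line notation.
Reverse the RSK construction: for i from n down to 1, find the cell of Q containing i, remove the entry at that cell from P, and reverse-bump it up through P; the value ejected from row 1 is w(i).

Step i=8: Q has 8 at row 2, column 2; remove 6 from row 2 of P and reverse-bump: 6 enters row 1 and ejects 5. So w(8) = 5. P is now [[1, 2, 4, 6, 7], [3], [8]].
Step i=7: Q has 7 at row 1, column 5; remove that cell from P, ejecting 7. So w(7) = 7. P is now [[1, 2, 4, 6], [3], [8]].
Step i=6: Q has 6 at row 1, column 4; remove that cell from P, ejecting 6. So w(6) = 6. P is now [[1, 2, 4], [3], [8]].
Step i=5: Q has 5 at row 3, column 1; remove 8 from row 3 of P and reverse-bump: 8 enters row 2 and ejects 3; 3 enters row 1 and ejects 2. So w(5) = 2. P is now [[1, 3, 4], [8]].
Step i=4: Q has 4 at row 2, column 1; remove 8 from row 2 of P and reverse-bump: 8 enters row 1 and ejects 4. So w(4) = 4. P is now [[1, 3, 8]].
Step i=3: Q has 3 at row 1, column 3; remove that cell from P, ejecting 8. So w(3) = 8. P is now [[1, 3]].
Step i=2: Q has 2 at row 1, column 2; remove that cell from P, ejecting 3. So w(2) = 3. P is now [[1]].
Step i=1: Q has 1 at row 1, column 1; remove that cell from P, ejecting 1. So w(1) = 1. P is now [].

So w = 1 3 8 4 2 6 7 5.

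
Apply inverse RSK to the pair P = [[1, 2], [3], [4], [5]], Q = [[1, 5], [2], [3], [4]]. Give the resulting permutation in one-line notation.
5 4 3 1 2

Reverse the RSK construction: for i from n down to 1, find the cell of Q containing i, remove the entry at that cell from P, and reverse-bump it up through P; the value ejected from row 1 is w(i).

Step i=5: Q has 5 at row 1, column 2; remove that cell from P, ejecting 2. So w(5) = 2. P is now [[1], [3], [4], [5]].
Step i=4: Q has 4 at row 4, column 1; remove 5 from row 4 of P and reverse-bump: 5 enters row 3 and ejects 4; 4 enters row 2 and ejects 3; 3 enters row 1 and ejects 1. So w(4) = 1. P is now [[3], [4], [5]].
Step i=3: Q has 3 at row 3, column 1; remove 5 from row 3 of P and reverse-bump: 5 enters row 2 and ejects 4; 4 enters row 1 and ejects 3. So w(3) = 3. P is now [[4], [5]].
Step i=2: Q has 2 at row 2, column 1; remove 5 from row 2 of P and reverse-bump: 5 enters row 1 and ejects 4. So w(2) = 4. P is now [[5]].
Step i=1: Q has 1 at row 1, column 1; remove that cell from P, ejecting 5. So w(1) = 5. P is now [].

So w = 5 4 3 1 2.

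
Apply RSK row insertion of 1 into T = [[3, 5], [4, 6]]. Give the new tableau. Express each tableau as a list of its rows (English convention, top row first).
[[1, 5], [3, 6], [4]]

In row 1, 1 replaces 3 (the leftmost entry greater than 1); 3 is bumped to row 2. In row 2, 3 replaces 4 (the leftmost entry greater than 3); 4 is bumped to row 3. 4 starts a new row 3. The new tableau is [[1, 5], [3, 6], [4]].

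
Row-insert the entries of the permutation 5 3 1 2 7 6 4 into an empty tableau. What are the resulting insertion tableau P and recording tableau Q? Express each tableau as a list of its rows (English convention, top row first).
P = [[1, 2, 4], [3, 6], [5, 7]], Q = [[1, 4, 5], [2, 6], [3, 7]]

Insert each entry of the permutation into P by Schensted row insertion, recording in Q the position of each new cell.

Insert 5: appended to row 1. P = [[5]], Q = [[1]].
Insert 3: 3 bumps 5 from row 1; 5 starts row 2. P = [[3], [5]], Q = [[1], [2]].
Insert 1: 1 bumps 3 from row 1; 3 bumps 5 from row 2; 5 starts row 3. P = [[1], [3], [5]], Q = [[1], [2], [3]].
Insert 2: appended to row 1. P = [[1, 2], [3], [5]], Q = [[1, 4], [2], [3]].
Insert 7: appended to row 1. P = [[1, 2, 7], [3], [5]], Q = [[1, 4, 5], [2], [3]].
Insert 6: 6 bumps 7 from row 1; 7 appends to row 2. P = [[1, 2, 6], [3, 7], [5]], Q = [[1, 4, 5], [2, 6], [3]].
Insert 4: 4 bumps 6 from row 1; 6 bumps 7 from row 2; 7 appends to row 3. P = [[1, 2, 4], [3, 6], [5, 7]], Q = [[1, 4, 5], [2, 6], [3, 7]].

So P = [[1, 2, 4], [3, 6], [5, 7]], Q = [[1, 4, 5], [2, 6], [3, 7]].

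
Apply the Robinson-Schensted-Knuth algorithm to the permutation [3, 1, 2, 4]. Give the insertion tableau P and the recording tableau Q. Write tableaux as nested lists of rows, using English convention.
P = [[1, 2, 4], [3]], Q = [[1, 3, 4], [2]]

Insert each entry of the permutation into P by Schensted row insertion, recording in Q the position of each new cell.

Insert 3: appended to row 1. P = [[3]], Q = [[1]].
Insert 1: 1 bumps 3 from row 1; 3 starts row 2. P = [[1], [3]], Q = [[1], [2]].
Insert 2: appended to row 1. P = [[1, 2], [3]], Q = [[1, 3], [2]].
Insert 4: appended to row 1. P = [[1, 2, 4], [3]], Q = [[1, 3, 4], [2]].

So P = [[1, 2, 4], [3]], Q = [[1, 3, 4], [2]].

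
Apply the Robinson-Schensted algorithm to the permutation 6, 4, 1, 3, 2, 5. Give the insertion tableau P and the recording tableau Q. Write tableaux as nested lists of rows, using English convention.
P = [[1, 2, 5], [3], [4], [6]], Q = [[1, 4, 6], [2], [3], [5]]

Insert each entry of the permutation into P by Schensted row insertion, recording in Q the position of each new cell.

Insert 6: appended to row 1. P = [[6]], Q = [[1]].
Insert 4: 4 bumps 6 from row 1; 6 starts row 2. P = [[4], [6]], Q = [[1], [2]].
Insert 1: 1 bumps 4 from row 1; 4 bumps 6 from row 2; 6 starts row 3. P = [[1], [4], [6]], Q = [[1], [2], [3]].
Insert 3: appended to row 1. P = [[1, 3], [4], [6]], Q = [[1, 4], [2], [3]].
Insert 2: 2 bumps 3 from row 1; 3 bumps 4 from row 2; 4 bumps 6 from row 3; 6 starts row 4. P = [[1, 2], [3], [4], [6]], Q = [[1, 4], [2], [3], [5]].
Insert 5: appended to row 1. P = [[1, 2, 5], [3], [4], [6]], Q = [[1, 4, 6], [2], [3], [5]].

So P = [[1, 2, 5], [3], [4], [6]], Q = [[1, 4, 6], [2], [3], [5]].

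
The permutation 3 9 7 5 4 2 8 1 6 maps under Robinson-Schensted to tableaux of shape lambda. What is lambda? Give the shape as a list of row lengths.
[3, 2, 1, 1, 1, 1]

RSK row insertion gives P = [[1, 4, 6], [2, 8], [3], [5], [7], [9]], which has shape [3, 2, 1, 1, 1, 1].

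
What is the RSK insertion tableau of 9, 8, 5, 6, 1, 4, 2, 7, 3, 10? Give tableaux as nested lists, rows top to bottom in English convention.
P = [[1, 2, 3, 10], [4, 6, 7], [5], [8], [9]]

After inserting 9: P = [[9]].
After inserting 8: P = [[8], [9]].
After inserting 5: P = [[5], [8], [9]].
After inserting 6: P = [[5, 6], [8], [9]].
After inserting 1: P = [[1, 6], [5], [8], [9]].
After inserting 4: P = [[1, 4], [5, 6], [8], [9]].
After inserting 2: P = [[1, 2], [4, 6], [5], [8], [9]].
After inserting 7: P = [[1, 2, 7], [4, 6], [5], [8], [9]].
After inserting 3: P = [[1, 2, 3], [4, 6, 7], [5], [8], [9]].
After inserting 10: P = [[1, 2, 3, 10], [4, 6, 7], [5], [8], [9]].

So P = [[1, 2, 3, 10], [4, 6, 7], [5], [8], [9]].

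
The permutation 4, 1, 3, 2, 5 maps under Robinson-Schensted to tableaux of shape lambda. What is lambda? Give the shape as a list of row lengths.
[3, 1, 1]

Row-insert each entry into an empty tableau.

After inserting 4: P = [[4]].
After inserting 1: P = [[1], [4]].
After inserting 3: P = [[1, 3], [4]].
After inserting 2: P = [[1, 2], [3], [4]].
After inserting 5: P = [[1, 2, 5], [3], [4]].

The final insertion tableau P = [[1, 2, 5], [3], [4]] has shape [3, 1, 1].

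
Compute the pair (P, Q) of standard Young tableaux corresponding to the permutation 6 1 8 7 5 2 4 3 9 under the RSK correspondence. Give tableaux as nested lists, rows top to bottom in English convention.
Insert each entry of the permutation into P by Schensted row insertion, recording in Q the position of each new cell.

Insert 6: appended to row 1. P = [[6]].
Insert 1: 1 bumps 6 from row 1; 6 starts row 2. P = [[1], [6]].
Insert 8: appended to row 1. P = [[1, 8], [6]].
Insert 7: 7 bumps 8 from row 1; 8 appends to row 2. P = [[1, 7], [6, 8]].
Insert 5: 5 bumps 7 from row 1; 7 bumps 8 from row 2; 8 starts row 3. P = [[1, 5], [6, 7], [8]].
Insert 2: 2 bumps 5 from row 1; 5 bumps 6 from row 2; 6 bumps 8 from row 3; 8 starts row 4. P = [[1, 2], [5, 7], [6], [8]].
Insert 4: appended to row 1. P = [[1, 2, 4], [5, 7], [6], [8]].
Insert 3: 3 bumps 4 from row 1; 4 bumps 5 from row 2; 5 bumps 6 from row 3; 6 bumps 8 from row 4; 8 starts row 5. P = [[1, 2, 3], [4, 7], [5], [6], [8]].
Insert 9: appended to row 1. P = [[1, 2, 3, 9], [4, 7], [5], [6], [8]].

So P = [[1, 2, 3, 9], [4, 7], [5], [6], [8]], Q = [[1, 3, 7, 9], [2, 4], [5], [6], [8]].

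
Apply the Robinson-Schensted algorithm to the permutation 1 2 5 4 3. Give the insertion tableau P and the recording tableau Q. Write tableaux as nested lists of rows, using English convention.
Insert each entry of the permutation into P by Schensted row insertion, recording in Q the position of each new cell.

After inserting 1: P = [[1]].
After inserting 2: P = [[1, 2]].
After inserting 5: P = [[1, 2, 5]].
After inserting 4: P = [[1, 2, 4], [5]].
After inserting 3: P = [[1, 2, 3], [4], [5]].

So P = [[1, 2, 3], [4], [5]], Q = [[1, 2, 3], [4], [5]].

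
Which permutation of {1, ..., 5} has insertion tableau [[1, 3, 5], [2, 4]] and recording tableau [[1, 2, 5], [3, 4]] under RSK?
Reverse the RSK construction: for i from n down to 1, find the cell of Q containing i, remove the entry at that cell from P, and reverse-bump it up through P; the value ejected from row 1 is w(i).

Step i=5: Q has 5 at row 1, column 3; remove that cell from P, ejecting 5. So w(5) = 5. P is now [[1, 3], [2, 4]].
Step i=4: Q has 4 at row 2, column 2; remove 4 from row 2 of P and reverse-bump: 4 enters row 1 and ejects 3. So w(4) = 3. P is now [[1, 4], [2]].
Step i=3: Q has 3 at row 2, column 1; remove 2 from row 2 of P and reverse-bump: 2 enters row 1 and ejects 1. So w(3) = 1. P is now [[2, 4]].
Step i=2: Q has 2 at row 1, column 2; remove that cell from P, ejecting 4. So w(2) = 4. P is now [[2]].
Step i=1: Q has 1 at row 1, column 1; remove that cell from P, ejecting 2. So w(1) = 2. P is now [].

So w = 2 4 1 3 5.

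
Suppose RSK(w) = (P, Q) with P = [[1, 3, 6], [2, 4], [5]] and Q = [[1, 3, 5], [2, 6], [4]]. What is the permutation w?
5 2 4 1 6 3

Reverse the RSK construction: for i from n down to 1, find the cell of Q containing i, remove the entry at that cell from P, and reverse-bump it up through P; the value ejected from row 1 is w(i).

Step i=6: Q has 6 at row 2, column 2; remove 4 from row 2 of P and reverse-bump: 4 enters row 1 and ejects 3. So w(6) = 3. P is now [[1, 4, 6], [2], [5]].
Step i=5: Q has 5 at row 1, column 3; remove that cell from P, ejecting 6. So w(5) = 6. P is now [[1, 4], [2], [5]].
Step i=4: Q has 4 at row 3, column 1; remove 5 from row 3 of P and reverse-bump: 5 enters row 2 and ejects 2; 2 enters row 1 and ejects 1. So w(4) = 1. P is now [[2, 4], [5]].
Step i=3: Q has 3 at row 1, column 2; remove that cell from P, ejecting 4. So w(3) = 4. P is now [[2], [5]].
Step i=2: Q has 2 at row 2, column 1; remove 5 from row 2 of P and reverse-bump: 5 enters row 1 and ejects 2. So w(2) = 2. P is now [[5]].
Step i=1: Q has 1 at row 1, column 1; remove that cell from P, ejecting 5. So w(1) = 5. P is now [].

So w = 5 2 4 1 6 3.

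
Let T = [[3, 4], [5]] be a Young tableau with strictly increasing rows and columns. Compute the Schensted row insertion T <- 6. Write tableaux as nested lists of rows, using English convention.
[[3, 4, 6], [5]]

6 is larger than every entry of row 1, so it is appended to row 1. The new tableau is [[3, 4, 6], [5]].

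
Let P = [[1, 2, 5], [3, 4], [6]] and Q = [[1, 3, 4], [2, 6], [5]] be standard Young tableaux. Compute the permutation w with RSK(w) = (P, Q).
Reverse RSK: for i = n, n-1, ..., 1, locate i in Q, remove the corresponding corner cell from P, and reverse-bump its entry up through P; the value ejected from row 1 is w(i).

So w = 6 3 4 5 1 2.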